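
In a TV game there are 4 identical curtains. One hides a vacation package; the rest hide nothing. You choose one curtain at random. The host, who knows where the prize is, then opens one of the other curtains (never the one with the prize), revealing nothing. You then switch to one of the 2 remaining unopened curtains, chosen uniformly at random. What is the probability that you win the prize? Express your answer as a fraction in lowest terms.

3/8

Your original curtain holds the prize with probability 1/4, so the other 3 collectively hold it with probability 3/4.
The host can always find an empty curtain to open, so this doesn't change that 3/4; it is now spread over the 2 remaining unopened curtains.
P(win by switching) = (3/4) · (1/2) = 3/8.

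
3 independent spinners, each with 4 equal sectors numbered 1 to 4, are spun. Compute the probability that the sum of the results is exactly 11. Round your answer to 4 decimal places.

There are 4^3 = 64 equally likely outcomes.
The number of ordered 3-tuples from {1,…,4} summing to 11 is 3.
P(sum = 11) = 3/64 ≈ 0.0469.

0.0469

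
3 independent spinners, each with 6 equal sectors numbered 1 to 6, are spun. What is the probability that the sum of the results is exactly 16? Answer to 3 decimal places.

There are 6^3 = 216 equally likely outcomes.
The number of ordered 3-tuples from {1,…,6} summing to 16 is 6.
P(sum = 16) = 6/216 = 1/36 ≈ 0.028.

0.028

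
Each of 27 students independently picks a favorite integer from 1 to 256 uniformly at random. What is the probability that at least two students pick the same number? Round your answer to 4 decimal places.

0.7585

It's easier to compute the probability that all 27 are distinct.
P(all distinct) = 256/256 · 255/256 · ··· · 230/256 ≈ 0.2415.
So the probability of at least one match is 1 − 0.2415 = 0.7585.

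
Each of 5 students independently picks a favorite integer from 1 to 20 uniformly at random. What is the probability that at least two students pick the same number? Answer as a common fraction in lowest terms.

It's easier to compute the probability that all 5 are distinct.
P(all distinct) = 20/20 · 19/20 · ··· · 16/20 = 2907/5000.
So the probability of at least one match is 1 − 2907/5000 = 2093/5000.

2093/5000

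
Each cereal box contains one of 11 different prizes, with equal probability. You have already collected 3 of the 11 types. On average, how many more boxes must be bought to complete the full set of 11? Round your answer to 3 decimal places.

29.896

Starting from 3 distinct types, each trial gives a new one with probability (11−i)/11 when i types are held, so the wait for the next new type is 11/(11−i).
E = 11/8 + 11/7 + 11/6 + 11/5 + 11/4 + 11/3 + 11/2 + 11/1 = 8371/280 ≈ 29.896.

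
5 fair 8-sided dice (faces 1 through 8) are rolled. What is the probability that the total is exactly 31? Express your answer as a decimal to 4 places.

There are 8^5 = 32768 equally likely outcomes.
The number of ordered 5-tuples from {1,…,8} summing to 31 is 690.
P(sum = 31) = 690/32768 = 345/16384 ≈ 0.0211.

0.0211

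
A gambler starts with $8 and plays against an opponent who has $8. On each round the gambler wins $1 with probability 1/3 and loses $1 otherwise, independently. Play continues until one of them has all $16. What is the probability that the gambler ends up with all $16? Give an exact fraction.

Let r = q/p = (2/3)/(1/3) = 2. The recurrence P(i) = p·P(i+1) + q·P(i−1) with P(0)=0, P(16)=1 gives P(i) = (1 − r^i)/(1 − r^16).
P(8) = (1 − (2)^8) / (1 − (2)^16) = 1/257.

1/257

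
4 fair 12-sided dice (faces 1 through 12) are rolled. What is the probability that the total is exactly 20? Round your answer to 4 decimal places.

0.0400

There are 12^4 = 20736 equally likely outcomes.
The number of ordered 4-tuples from {1,…,12} summing to 20 is 829.
P(sum = 20) = 829/20736 ≈ 0.0400.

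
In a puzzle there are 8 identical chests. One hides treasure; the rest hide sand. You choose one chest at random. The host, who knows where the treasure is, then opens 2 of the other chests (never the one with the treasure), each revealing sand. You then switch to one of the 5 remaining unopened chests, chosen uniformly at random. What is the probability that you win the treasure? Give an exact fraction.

7/40

Your original chest holds the treasure with probability 1/8, so the other 7 collectively hold it with probability 7/8.
The host can always find 2 empty chests to open, so the reveals don't change that 7/8; it is now spread over the 5 remaining unopened chests.
P(win by switching) = (7/8) · (1/5) = 7/40.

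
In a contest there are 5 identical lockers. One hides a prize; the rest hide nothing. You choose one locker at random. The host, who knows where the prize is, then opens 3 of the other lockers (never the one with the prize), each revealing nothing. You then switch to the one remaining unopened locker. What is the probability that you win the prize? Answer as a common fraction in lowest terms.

Your original locker holds the prize with probability 1/5, so the other 4 collectively hold it with probability 4/5.
The host can always find 3 empty lockers to open, so the reveals don't change that 4/5; it is now spread over the 1 remaining unopened locker.
P(win by switching) = (4/5) · (1/1) = 4/5.

4/5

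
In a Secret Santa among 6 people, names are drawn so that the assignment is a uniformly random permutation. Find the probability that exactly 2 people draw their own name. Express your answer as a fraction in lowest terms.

Choose which 2 of the 6 are fixed: C(6,2) = 15 ways.
The remaining 4 must have no fixed point: D(4) = 9.
P = 15·9/720 = 3/16.

3/16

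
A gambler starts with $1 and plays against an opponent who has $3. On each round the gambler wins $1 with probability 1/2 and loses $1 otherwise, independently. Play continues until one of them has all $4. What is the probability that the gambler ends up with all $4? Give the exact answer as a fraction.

1/4

With a fair step, P(i) = ½P(i−1) + ½P(i+1) with P(0)=0, P(4)=1 has the linear solution P(i) = i/4.
P(1) = 1/4.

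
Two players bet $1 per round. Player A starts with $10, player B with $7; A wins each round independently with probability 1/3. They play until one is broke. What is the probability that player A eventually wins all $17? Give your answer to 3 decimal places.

Let r = q/p = (2/3)/(1/3) = 2. The recurrence P(i) = p·P(i+1) + q·P(i−1) with P(0)=0, P(17)=1 gives P(i) = (1 − r^i)/(1 − r^17).
P(10) = (1 − (2)^10) / (1 − (2)^17) = 1023/131071 ≈ 0.008.

0.008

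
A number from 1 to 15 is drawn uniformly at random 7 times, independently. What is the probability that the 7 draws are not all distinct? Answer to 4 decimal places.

0.8102

P(all 7 different) = 15/15 · 14/15 · ··· · 9/15 ≈ 0.1898.
P(at least two equal) = 1 − 0.1898 = 0.8102.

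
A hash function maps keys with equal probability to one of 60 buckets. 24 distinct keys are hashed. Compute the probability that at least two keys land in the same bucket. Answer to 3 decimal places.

0.995

It's easier to compute the probability that all 24 are distinct.
P(all distinct) = 60/60 · 59/60 · ··· · 37/60 ≈ 0.005.
So the probability of at least one match is 1 − 0.005 = 0.995.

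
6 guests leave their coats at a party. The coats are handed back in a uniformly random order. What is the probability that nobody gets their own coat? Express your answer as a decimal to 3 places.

0.368

This is the derangement probability: permutations of 6 with no fixed point.
D(6) = 6! · (1 − 1/1! + 1/2! − ··· + (−1)^6/6!) = 265.
P = 265/720 = 53/144 ≈ 0.368.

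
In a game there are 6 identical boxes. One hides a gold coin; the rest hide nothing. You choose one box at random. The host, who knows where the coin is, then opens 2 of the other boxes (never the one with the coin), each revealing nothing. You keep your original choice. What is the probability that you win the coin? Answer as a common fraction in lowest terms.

1/6

The host can always open 2 empty boxes regardless of your choice, so the reveals give no information about your original box.
P(win by staying) = 1/6.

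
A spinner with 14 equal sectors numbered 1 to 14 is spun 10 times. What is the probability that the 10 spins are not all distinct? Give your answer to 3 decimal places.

P(all 10 different) = 14/14 · 13/14 · ··· · 5/14 ≈ 0.013.
P(at least two equal) = 1 − 0.013 = 0.987.

0.987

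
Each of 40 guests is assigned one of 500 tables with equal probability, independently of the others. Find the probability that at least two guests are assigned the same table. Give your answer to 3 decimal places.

0.799

It's easier to compute the probability that all 40 are distinct.
P(all distinct) = 500/500 · 499/500 · ··· · 461/500 ≈ 0.201.
So the probability of at least one match is 1 − 0.201 = 0.799.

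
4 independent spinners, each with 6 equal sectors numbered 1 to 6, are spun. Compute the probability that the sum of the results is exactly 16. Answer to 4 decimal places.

There are 6^4 = 1296 equally likely outcomes.
The number of ordered 4-tuples from {1,…,6} summing to 16 is 125.
P(sum = 16) = 125/1296 ≈ 0.0965.

0.0965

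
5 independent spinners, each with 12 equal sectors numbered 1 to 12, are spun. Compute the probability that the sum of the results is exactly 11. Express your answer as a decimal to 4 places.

0.0008

There are 12^5 = 248832 equally likely outcomes.
The number of ordered 5-tuples from {1,…,12} summing to 11 is 210.
P(sum = 11) = 210/248832 = 35/41472 ≈ 0.0008.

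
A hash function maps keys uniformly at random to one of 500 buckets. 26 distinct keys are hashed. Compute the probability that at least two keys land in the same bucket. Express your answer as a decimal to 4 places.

It's easier to compute the probability that all 26 are distinct.
P(all distinct) = 500/500 · 499/500 · ··· · 475/500 ≈ 0.5162.
So the probability of at least one match is 1 − 0.5162 = 0.4838.

0.4838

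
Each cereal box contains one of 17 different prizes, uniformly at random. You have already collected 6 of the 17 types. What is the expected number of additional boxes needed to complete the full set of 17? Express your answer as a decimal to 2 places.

Starting from 6 distinct types, each trial gives a new one with probability (17−i)/17 when i types are held, so the wait for the next new type is 17/(17−i).
E = 17/11 + 17/10 + 17/9 + 17/8 + 17/7 + 17/6 + 17/5 + 17/4 + 17/3 + 17/2 + 17/1 = 1423087/27720 ≈ 51.34.

51.34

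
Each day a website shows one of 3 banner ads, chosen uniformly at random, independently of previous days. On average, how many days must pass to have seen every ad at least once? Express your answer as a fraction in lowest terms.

11/2

After i distinct types are collected, each trial gives a new one with probability (3−i)/3, so the expected wait for the next new type is 3/(3−i).
E = 3/3 + 3/2 + 3/1 = 11/2.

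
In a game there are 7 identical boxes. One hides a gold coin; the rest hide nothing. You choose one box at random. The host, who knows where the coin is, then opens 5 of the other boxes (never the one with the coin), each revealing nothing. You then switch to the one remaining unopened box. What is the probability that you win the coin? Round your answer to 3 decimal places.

0.857

Your original box holds the coin with probability 1/7, so the other 6 collectively hold it with probability 6/7.
The host can always find 5 empty boxes to open, so the reveals don't change that 6/7; it is now spread over the 1 remaining unopened box.
P(win by switching) = (6/7) · (1/1) = 6/7 ≈ 0.857.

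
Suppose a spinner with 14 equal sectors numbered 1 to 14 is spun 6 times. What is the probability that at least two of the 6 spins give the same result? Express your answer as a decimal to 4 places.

0.7128

P(all 6 different) = 14/14 · 13/14 · ··· · 9/14 ≈ 0.2872.
P(at least two equal) = 1 − 0.2872 = 0.7128.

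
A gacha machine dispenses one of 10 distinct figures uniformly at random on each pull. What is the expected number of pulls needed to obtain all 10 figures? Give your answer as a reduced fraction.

After i distinct types are collected, each trial gives a new one with probability (10−i)/10, so the expected wait for the next new type is 10/(10−i).
E = 10/10 + 10/9 + 10/8 + 10/7 + 10/6 + 10/5 + 10/4 + 10/3 + 10/2 + 10/1 = 7381/252.

7381/252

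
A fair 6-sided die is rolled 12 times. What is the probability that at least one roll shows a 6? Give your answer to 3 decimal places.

P(no roll shows a 6) = (5/6)^12 ≈ 0.112.
P(at least one) = 1 − 0.112 = 0.888.

0.888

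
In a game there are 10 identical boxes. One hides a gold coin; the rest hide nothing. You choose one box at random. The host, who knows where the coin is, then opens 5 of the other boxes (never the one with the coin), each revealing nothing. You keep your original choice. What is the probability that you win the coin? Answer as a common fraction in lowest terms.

The host can always open 5 empty boxes regardless of your choice, so the reveals give no information about your original box.
P(win by staying) = 1/10.

1/10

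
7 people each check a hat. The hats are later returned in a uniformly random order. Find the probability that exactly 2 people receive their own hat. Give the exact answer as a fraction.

11/60

Choose which 2 of the 7 are fixed: C(7,2) = 21 ways.
The remaining 5 must have no fixed point: D(5) = 44.
P = 21·44/5040 = 11/60.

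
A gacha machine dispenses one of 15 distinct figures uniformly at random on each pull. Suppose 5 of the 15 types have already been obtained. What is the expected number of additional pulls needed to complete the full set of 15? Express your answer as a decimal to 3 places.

43.935

Starting from 5 distinct types, each trial gives a new one with probability (15−i)/15 when i types are held, so the wait for the next new type is 15/(15−i).
E = 15/10 + 15/9 + 15/8 + 15/7 + 15/6 + 15/5 + 15/4 + 15/3 + 15/2 + 15/1 = 7381/168 ≈ 43.935.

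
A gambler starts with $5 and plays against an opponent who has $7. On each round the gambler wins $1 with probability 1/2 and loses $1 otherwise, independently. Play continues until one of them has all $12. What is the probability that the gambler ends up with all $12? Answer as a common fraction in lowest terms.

With a fair step, P(i) = ½P(i−1) + ½P(i+1) with P(0)=0, P(12)=1 has the linear solution P(i) = i/12.
P(5) = 5/12.

5/12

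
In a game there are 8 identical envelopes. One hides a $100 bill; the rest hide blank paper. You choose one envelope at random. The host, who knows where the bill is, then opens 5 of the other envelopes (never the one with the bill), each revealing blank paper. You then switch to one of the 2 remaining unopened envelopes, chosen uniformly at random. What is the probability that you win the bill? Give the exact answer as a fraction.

Your original envelope holds the bill with probability 1/8, so the other 7 collectively hold it with probability 7/8.
The host can always find 5 empty envelopes to open, so the reveals don't change that 7/8; it is now spread over the 2 remaining unopened envelopes.
P(win by switching) = (7/8) · (1/2) = 7/16.

7/16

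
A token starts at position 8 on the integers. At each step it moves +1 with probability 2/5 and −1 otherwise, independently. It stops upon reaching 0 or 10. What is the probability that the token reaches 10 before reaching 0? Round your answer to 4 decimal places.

Let r = q/p = (3/5)/(2/5) = 3/2. The recurrence P(i) = p·P(i+1) + q·P(i−1) with P(0)=0, P(10)=1 gives P(i) = (1 − r^i)/(1 − r^10).
P(8) = (1 − (3/2)^8) / (1 − (3/2)^10) = 5044/11605 ≈ 0.4346.

0.4346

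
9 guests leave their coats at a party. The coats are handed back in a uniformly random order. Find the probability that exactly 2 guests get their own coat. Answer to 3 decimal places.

Choose which 2 of the 9 are fixed: C(9,2) = 36 ways.
The remaining 7 must have no fixed point: D(7) = 1854.
P = 36·1854/362880 = 103/560 ≈ 0.184.

0.184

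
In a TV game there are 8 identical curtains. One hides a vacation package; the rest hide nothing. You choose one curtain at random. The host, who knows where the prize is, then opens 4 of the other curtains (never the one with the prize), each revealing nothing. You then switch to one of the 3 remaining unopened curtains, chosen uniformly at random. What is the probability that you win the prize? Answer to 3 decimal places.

0.292

Your original curtain holds the prize with probability 1/8, so the other 7 collectively hold it with probability 7/8.
The host can always find 4 empty curtains to open, so the reveals don't change that 7/8; it is now spread over the 3 remaining unopened curtains.
P(win by switching) = (7/8) · (1/3) = 7/24 ≈ 0.292.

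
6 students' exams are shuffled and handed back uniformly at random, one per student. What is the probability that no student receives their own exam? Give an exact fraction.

This is the derangement probability: permutations of 6 with no fixed point.
D(6) = 6! · (1 − 1/1! + 1/2! − ··· + (−1)^6/6!) = 265.
P = 265/720 = 53/144.

53/144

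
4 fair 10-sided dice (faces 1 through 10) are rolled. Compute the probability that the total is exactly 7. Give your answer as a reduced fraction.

There are 10^4 = 10000 equally likely outcomes.
The number of ordered 4-tuples from {1,…,10} summing to 7 is 20.
P(sum = 7) = 20/10000 = 1/500.

1/500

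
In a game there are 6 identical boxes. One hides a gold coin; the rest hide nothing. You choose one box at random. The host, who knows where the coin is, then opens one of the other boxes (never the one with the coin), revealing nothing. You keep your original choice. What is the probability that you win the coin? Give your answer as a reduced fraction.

The host can always open an empty box regardless of your choice, so this gives no information about your original box.
P(win by staying) = 1/6.

1/6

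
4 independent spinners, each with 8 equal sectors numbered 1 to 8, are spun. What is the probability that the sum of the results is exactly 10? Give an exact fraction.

21/1024

There are 8^4 = 4096 equally likely outcomes.
The number of ordered 4-tuples from {1,…,8} summing to 10 is 84.
P(sum = 10) = 84/4096 = 21/1024.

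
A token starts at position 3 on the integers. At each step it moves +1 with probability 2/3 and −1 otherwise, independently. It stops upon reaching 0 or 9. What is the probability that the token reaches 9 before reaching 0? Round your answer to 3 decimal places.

Let r = q/p = (1/3)/(2/3) = 1/2. The recurrence P(i) = p·P(i+1) + q·P(i−1) with P(0)=0, P(9)=1 gives P(i) = (1 − r^i)/(1 − r^9).
P(3) = (1 − (1/2)^3) / (1 − (1/2)^9) = 64/73 ≈ 0.877.

0.877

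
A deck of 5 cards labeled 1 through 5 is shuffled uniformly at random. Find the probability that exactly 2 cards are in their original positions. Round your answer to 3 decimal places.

0.167

Choose which 2 of the 5 are fixed: C(5,2) = 10 ways.
The remaining 3 must have no fixed point: D(3) = 2.
P = 10·2/120 = 1/6 ≈ 0.167.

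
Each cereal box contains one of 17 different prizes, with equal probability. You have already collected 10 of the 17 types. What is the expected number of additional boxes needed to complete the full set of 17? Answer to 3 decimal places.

44.079

Starting from 10 distinct types, each trial gives a new one with probability (17−i)/17 when i types are held, so the wait for the next new type is 17/(17−i).
E = 17/7 + 17/6 + 17/5 + 17/4 + 17/3 + 17/2 + 17/1 = 6171/140 ≈ 44.079.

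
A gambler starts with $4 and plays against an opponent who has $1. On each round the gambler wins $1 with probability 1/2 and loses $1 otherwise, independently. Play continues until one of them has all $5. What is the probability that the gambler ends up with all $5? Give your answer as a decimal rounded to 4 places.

With a fair step, P(i) = ½P(i−1) + ½P(i+1) with P(0)=0, P(5)=1 has the linear solution P(i) = i/5.
P(4) = 4/5 ≈ 0.8000.

0.8000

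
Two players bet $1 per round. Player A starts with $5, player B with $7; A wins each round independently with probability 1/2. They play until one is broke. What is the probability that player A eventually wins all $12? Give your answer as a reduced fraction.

With a fair step, P(i) = ½P(i−1) + ½P(i+1) with P(0)=0, P(12)=1 has the linear solution P(i) = i/12.
P(5) = 5/12.

5/12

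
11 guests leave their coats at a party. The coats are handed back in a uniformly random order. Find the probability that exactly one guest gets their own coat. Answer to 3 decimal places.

Choose which one is fixed: C(11,1) = 11 ways.
The remaining 10 must have no fixed point: D(10) = 1334961.
P = 11·1334961/39916800 = 16481/44800 ≈ 0.368.

0.368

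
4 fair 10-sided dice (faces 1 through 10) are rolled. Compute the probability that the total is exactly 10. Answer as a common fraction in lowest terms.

21/2500

There are 10^4 = 10000 equally likely outcomes.
The number of ordered 4-tuples from {1,…,10} summing to 10 is 84.
P(sum = 10) = 84/10000 = 21/2500.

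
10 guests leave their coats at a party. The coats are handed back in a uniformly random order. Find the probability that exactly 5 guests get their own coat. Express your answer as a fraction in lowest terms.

Choose which 5 of the 10 are fixed: C(10,5) = 252 ways.
The remaining 5 must have no fixed point: D(5) = 44.
P = 252·44/3628800 = 11/3600.

11/3600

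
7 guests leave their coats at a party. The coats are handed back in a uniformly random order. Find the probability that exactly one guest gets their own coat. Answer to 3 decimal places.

0.368

Choose which one is fixed: C(7,1) = 7 ways.
The remaining 6 must have no fixed point: D(6) = 265.
P = 7·265/5040 = 53/144 ≈ 0.368.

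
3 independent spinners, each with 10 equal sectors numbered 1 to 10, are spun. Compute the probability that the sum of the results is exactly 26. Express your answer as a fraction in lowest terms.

3/200

There are 10^3 = 1000 equally likely outcomes.
The number of ordered 3-tuples from {1,…,10} summing to 26 is 15.
P(sum = 26) = 15/1000 = 3/200.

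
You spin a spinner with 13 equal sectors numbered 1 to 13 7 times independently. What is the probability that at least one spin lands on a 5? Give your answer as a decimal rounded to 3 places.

P(no spin lands on a 5) = (12/13)^7 ≈ 0.571.
P(at least one) = 1 − 0.571 = 0.429.

0.429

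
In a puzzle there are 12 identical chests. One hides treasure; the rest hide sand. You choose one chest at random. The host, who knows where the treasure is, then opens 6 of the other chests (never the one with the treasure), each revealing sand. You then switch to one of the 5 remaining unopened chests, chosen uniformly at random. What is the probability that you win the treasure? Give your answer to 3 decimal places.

0.183

Your original chest holds the treasure with probability 1/12, so the other 11 collectively hold it with probability 11/12.
The host can always find 6 empty chests to open, so the reveals don't change that 11/12; it is now spread over the 5 remaining unopened chests.
P(win by switching) = (11/12) · (1/5) = 11/60 ≈ 0.183.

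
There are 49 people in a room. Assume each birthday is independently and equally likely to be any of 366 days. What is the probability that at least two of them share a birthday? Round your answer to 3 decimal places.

0.965

It's easier to compute the probability that all 49 are distinct.
P(all distinct) = 366/366 · 365/366 · ··· · 318/366 ≈ 0.035.
So the probability of at least one match is 1 − 0.035 = 0.965.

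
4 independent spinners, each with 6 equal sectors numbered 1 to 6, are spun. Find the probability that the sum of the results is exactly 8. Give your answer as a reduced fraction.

There are 6^4 = 1296 equally likely outcomes.
The number of ordered 4-tuples from {1,…,6} summing to 8 is 35.
P(sum = 8) = 35/1296.

35/1296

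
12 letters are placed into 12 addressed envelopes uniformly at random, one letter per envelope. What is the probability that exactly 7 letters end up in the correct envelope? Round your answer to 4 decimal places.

Choose which 7 of the 12 are fixed: C(12,7) = 792 ways.
The remaining 5 must have no fixed point: D(5) = 44.
P = 792·44/479001600 = 11/151200 ≈ 0.0001.

0.0001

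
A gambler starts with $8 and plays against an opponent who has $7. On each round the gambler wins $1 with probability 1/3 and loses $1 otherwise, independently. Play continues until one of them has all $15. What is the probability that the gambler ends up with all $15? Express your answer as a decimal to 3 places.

Let r = q/p = (2/3)/(1/3) = 2. The recurrence P(i) = p·P(i+1) + q·P(i−1) with P(0)=0, P(15)=1 gives P(i) = (1 − r^i)/(1 − r^15).
P(8) = (1 − (2)^8) / (1 − (2)^15) = 255/32767 ≈ 0.008.

0.008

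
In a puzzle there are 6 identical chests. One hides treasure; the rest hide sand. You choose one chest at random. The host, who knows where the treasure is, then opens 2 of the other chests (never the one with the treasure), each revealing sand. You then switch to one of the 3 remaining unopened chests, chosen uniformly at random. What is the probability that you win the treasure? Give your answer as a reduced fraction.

5/18

Your original chest holds the treasure with probability 1/6, so the other 5 collectively hold it with probability 5/6.
The host can always find 2 empty chests to open, so the reveals don't change that 5/6; it is now spread over the 3 remaining unopened chests.
P(win by switching) = (5/6) · (1/3) = 5/18.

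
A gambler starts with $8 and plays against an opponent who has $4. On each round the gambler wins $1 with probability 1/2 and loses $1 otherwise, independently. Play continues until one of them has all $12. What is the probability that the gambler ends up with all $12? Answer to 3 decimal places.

With a fair step, P(i) = ½P(i−1) + ½P(i+1) with P(0)=0, P(12)=1 has the linear solution P(i) = i/12.
P(8) = 8/12 = 2/3 ≈ 0.667.

0.667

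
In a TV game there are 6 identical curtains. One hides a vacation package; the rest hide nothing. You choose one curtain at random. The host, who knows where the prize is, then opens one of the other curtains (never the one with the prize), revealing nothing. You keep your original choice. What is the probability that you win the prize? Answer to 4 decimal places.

The host can always open an empty curtain regardless of your choice, so this gives no information about your original curtain.
P(win by staying) = 1/6 ≈ 0.1667.

0.1667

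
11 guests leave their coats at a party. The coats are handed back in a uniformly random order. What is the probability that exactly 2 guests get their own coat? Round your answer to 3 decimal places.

Choose which 2 of the 11 are fixed: C(11,2) = 55 ways.
The remaining 9 must have no fixed point: D(9) = 133496.
P = 55·133496/39916800 = 16687/90720 ≈ 0.184.

0.184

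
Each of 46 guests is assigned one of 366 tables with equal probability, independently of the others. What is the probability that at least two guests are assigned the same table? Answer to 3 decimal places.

It's easier to compute the probability that all 46 are distinct.
P(all distinct) = 366/366 · 365/366 · ··· · 321/366 ≈ 0.052.
So the probability of at least one match is 1 − 0.052 = 0.948.

0.948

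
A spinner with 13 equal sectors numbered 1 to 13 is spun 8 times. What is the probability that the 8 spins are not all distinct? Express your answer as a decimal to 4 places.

P(all 8 different) = 13/13 · 12/13 · ··· · 6/13 ≈ 0.0636.
P(at least two equal) = 1 − 0.0636 = 0.9364.

0.9364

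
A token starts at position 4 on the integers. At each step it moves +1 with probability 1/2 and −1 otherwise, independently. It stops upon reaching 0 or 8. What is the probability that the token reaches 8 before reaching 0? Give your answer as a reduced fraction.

With a fair step, P(i) = ½P(i−1) + ½P(i+1) with P(0)=0, P(8)=1 has the linear solution P(i) = i/8.
P(4) = 4/8 = 1/2.

1/2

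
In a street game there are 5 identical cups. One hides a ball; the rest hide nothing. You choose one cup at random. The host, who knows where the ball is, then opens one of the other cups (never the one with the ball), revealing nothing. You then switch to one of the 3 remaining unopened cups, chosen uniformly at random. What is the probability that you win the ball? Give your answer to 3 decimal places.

0.267

Your original cup holds the ball with probability 1/5, so the other 4 collectively hold it with probability 4/5.
The host can always find an empty cup to open, so this doesn't change that 4/5; it is now spread over the 3 remaining unopened cups.
P(win by switching) = (4/5) · (1/3) = 4/15 ≈ 0.267.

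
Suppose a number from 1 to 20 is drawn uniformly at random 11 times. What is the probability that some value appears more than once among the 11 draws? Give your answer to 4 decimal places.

0.9673

P(all 11 different) = 20/20 · 19/20 · ··· · 10/20 ≈ 0.0327.
P(at least two equal) = 1 − 0.0327 = 0.9673.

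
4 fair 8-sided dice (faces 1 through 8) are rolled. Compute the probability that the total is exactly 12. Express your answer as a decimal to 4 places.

There are 8^4 = 4096 equally likely outcomes.
The number of ordered 4-tuples from {1,…,8} summing to 12 is 161.
P(sum = 12) = 161/4096 ≈ 0.0393.

0.0393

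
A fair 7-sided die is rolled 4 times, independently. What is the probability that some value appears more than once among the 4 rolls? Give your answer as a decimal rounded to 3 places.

P(all 4 different) = 7/7 · 6/7 · ··· · 4/7 ≈ 0.350.
P(at least two equal) = 1 − 0.350 = 0.650.

0.650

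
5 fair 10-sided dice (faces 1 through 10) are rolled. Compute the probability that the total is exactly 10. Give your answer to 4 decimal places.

There are 10^5 = 100000 equally likely outcomes.
The number of ordered 5-tuples from {1,…,10} summing to 10 is 126.
P(sum = 10) = 126/100000 = 63/50000 ≈ 0.0013.

0.0013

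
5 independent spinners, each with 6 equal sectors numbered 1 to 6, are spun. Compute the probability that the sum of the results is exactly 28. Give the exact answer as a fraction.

There are 6^5 = 7776 equally likely outcomes.
The number of ordered 5-tuples from {1,…,6} summing to 28 is 15.
P(sum = 28) = 15/7776 = 5/2592.

5/2592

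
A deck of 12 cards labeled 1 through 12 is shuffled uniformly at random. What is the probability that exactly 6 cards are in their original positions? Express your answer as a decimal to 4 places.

0.0005

Choose which 6 of the 12 are fixed: C(12,6) = 924 ways.
The remaining 6 must have no fixed point: D(6) = 265.
P = 924·265/479001600 = 53/103680 ≈ 0.0005.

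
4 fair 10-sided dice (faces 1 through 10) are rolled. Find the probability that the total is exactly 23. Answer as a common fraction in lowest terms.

There are 10^4 = 10000 equally likely outcomes.
The number of ordered 4-tuples from {1,…,10} summing to 23 is 660.
P(sum = 23) = 660/10000 = 33/500.

33/500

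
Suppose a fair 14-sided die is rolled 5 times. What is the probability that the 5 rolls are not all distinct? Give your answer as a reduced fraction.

P(all 5 different) = 14/14 · 13/14 · ··· · 10/14 = 2145/4802.
P(at least two equal) = 1 − 2145/4802 = 2657/4802.

2657/4802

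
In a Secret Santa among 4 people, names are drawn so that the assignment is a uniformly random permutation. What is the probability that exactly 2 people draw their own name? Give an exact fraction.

1/4

Choose which 2 of the 4 are fixed: C(4,2) = 6 ways.
The remaining 2 must have no fixed point: D(2) = 1.
P = 6·1/24 = 1/4.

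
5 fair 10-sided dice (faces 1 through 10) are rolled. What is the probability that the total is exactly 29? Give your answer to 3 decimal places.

There are 10^5 = 100000 equally likely outcomes.
The number of ordered 5-tuples from {1,…,10} summing to 29 is 5875.
P(sum = 29) = 5875/100000 = 47/800 ≈ 0.059.

0.059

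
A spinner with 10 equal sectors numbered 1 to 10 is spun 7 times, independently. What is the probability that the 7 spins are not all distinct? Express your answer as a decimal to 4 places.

P(all 7 different) = 10/10 · 9/10 · ··· · 4/10 ≈ 0.0605.
P(at least two equal) = 1 − 0.0605 = 0.9395.

0.9395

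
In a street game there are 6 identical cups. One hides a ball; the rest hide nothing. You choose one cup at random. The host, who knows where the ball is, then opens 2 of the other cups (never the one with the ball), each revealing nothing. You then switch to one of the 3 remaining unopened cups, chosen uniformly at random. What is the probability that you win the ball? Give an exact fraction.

5/18

Your original cup holds the ball with probability 1/6, so the other 5 collectively hold it with probability 5/6.
The host can always find 2 empty cups to open, so the reveals don't change that 5/6; it is now spread over the 3 remaining unopened cups.
P(win by switching) = (5/6) · (1/3) = 5/18.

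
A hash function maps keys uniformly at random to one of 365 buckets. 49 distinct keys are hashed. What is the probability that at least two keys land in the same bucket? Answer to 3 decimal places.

It's easier to compute the probability that all 49 are distinct.
P(all distinct) = 365/365 · 364/365 · ··· · 317/365 ≈ 0.034.
So the probability of at least one match is 1 − 0.034 = 0.966.

0.966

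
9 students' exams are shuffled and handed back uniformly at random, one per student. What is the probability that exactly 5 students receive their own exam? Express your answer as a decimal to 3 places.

Choose which 5 of the 9 are fixed: C(9,5) = 126 ways.
The remaining 4 must have no fixed point: D(4) = 9.
P = 126·9/362880 = 1/320 ≈ 0.003.

0.003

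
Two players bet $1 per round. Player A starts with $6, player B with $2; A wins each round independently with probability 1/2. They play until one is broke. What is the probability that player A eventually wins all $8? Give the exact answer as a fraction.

3/4

With a fair step, P(i) = ½P(i−1) + ½P(i+1) with P(0)=0, P(8)=1 has the linear solution P(i) = i/8.
P(6) = 6/8 = 3/4.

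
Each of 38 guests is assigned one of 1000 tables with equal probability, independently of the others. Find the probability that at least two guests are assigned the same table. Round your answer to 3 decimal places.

It's easier to compute the probability that all 38 are distinct.
P(all distinct) = 1000/1000 · 999/1000 · ··· · 963/1000 ≈ 0.491.
So the probability of at least one match is 1 − 0.491 = 0.509.

0.509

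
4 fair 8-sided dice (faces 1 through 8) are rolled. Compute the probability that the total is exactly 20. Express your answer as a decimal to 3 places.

There are 8^4 = 4096 equally likely outcomes.
The number of ordered 4-tuples from {1,…,8} summing to 20 is 315.
P(sum = 20) = 315/4096 ≈ 0.077.

0.077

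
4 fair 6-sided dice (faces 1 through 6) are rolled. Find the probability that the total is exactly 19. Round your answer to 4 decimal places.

0.0432

There are 6^4 = 1296 equally likely outcomes.
The number of ordered 4-tuples from {1,…,6} summing to 19 is 56.
P(sum = 19) = 56/1296 = 7/162 ≈ 0.0432.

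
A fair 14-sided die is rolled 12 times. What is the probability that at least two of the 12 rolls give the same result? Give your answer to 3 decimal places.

0.999

P(all 12 different) = 14/14 · 13/14 · ··· · 3/14 ≈ 0.001.
P(at least two equal) = 1 − 0.001 = 0.999.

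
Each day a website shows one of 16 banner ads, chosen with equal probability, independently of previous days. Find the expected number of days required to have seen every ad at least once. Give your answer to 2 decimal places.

54.09

After i distinct types are collected, each trial gives a new one with probability (16−i)/16, so the expected wait for the next new type is 16/(16−i).
E = 16/16 + 16/15 + 16/14 + 16/13 + 16/12 + 16/11 + 16/10 + 16/9 + 16/8 + 16/7 + 16/6 + 16/5 + 16/4 + 16/3 + 16/2 + 16/1 = 2436559/45045 ≈ 54.09.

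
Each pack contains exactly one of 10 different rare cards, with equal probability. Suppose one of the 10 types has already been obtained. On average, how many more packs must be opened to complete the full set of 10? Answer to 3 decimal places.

Starting from 1 distinct type, each trial gives a new one with probability (10−i)/10 when i types are held, so the wait for the next new type is 10/(10−i).
E = 10/9 + 10/8 + 10/7 + 10/6 + 10/5 + 10/4 + 10/3 + 10/2 + 10/1 = 7129/252 ≈ 28.290.

28.290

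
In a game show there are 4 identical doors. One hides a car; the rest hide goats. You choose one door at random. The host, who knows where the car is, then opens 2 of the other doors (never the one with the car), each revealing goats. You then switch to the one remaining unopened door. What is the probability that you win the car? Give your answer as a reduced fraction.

Your original door holds the car with probability 1/4, so the other 3 collectively hold it with probability 3/4.
The host can always find 2 empty doors to open, so the reveals don't change that 3/4; it is now spread over the 1 remaining unopened door.
P(win by switching) = (3/4) · (1/1) = 3/4.

3/4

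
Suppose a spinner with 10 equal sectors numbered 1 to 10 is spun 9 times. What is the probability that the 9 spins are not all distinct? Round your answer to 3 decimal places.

P(all 9 different) = 10/10 · 9/10 · ··· · 2/10 ≈ 0.004.
P(at least two equal) = 1 − 0.004 = 0.996.

0.996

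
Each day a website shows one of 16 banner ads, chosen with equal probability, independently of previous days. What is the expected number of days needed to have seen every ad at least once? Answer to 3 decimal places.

After i distinct types are collected, each trial gives a new one with probability (16−i)/16, so the expected wait for the next new type is 16/(16−i).
E = 16/16 + 16/15 + 16/14 + 16/13 + 16/12 + 16/11 + 16/10 + 16/9 + 16/8 + 16/7 + 16/6 + 16/5 + 16/4 + 16/3 + 16/2 + 16/1 = 2436559/45045 ≈ 54.092.

54.092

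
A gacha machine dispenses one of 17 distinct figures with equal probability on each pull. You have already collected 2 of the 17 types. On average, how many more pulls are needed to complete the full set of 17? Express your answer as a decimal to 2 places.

56.41

Starting from 2 distinct types, each trial gives a new one with probability (17−i)/17 when i types are held, so the wait for the next new type is 17/(17−i).
E = 17/15 + 17/14 + 17/13 + 17/12 + 17/11 + 17/10 + 17/9 + 17/8 + 17/7 + 17/6 + 17/5 + 17/4 + 17/3 + 17/2 + 17/1 = 20327869/360360 ≈ 56.41.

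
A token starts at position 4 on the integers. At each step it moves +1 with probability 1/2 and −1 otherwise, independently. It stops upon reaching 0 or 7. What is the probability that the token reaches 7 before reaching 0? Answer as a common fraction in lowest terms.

With a fair step, P(i) = ½P(i−1) + ½P(i+1) with P(0)=0, P(7)=1 has the linear solution P(i) = i/7.
P(4) = 4/7.

4/7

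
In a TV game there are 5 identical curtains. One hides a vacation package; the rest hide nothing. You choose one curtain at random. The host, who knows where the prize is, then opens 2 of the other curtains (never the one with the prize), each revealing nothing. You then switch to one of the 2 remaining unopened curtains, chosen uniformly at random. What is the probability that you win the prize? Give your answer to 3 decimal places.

Your original curtain holds the prize with probability 1/5, so the other 4 collectively hold it with probability 4/5.
The host can always find 2 empty curtains to open, so the reveals don't change that 4/5; it is now spread over the 2 remaining unopened curtains.
P(win by switching) = (4/5) · (1/2) = 2/5 ≈ 0.400.

0.400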